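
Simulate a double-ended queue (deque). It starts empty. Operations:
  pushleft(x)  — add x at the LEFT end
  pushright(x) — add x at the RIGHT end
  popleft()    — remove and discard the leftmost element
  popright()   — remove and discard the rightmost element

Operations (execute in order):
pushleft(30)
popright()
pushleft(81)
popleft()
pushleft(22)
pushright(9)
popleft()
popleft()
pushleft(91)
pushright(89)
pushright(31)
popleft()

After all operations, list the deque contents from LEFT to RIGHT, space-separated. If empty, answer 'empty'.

pushleft(30): [30]
popright(): []
pushleft(81): [81]
popleft(): []
pushleft(22): [22]
pushright(9): [22, 9]
popleft(): [9]
popleft(): []
pushleft(91): [91]
pushright(89): [91, 89]
pushright(31): [91, 89, 31]
popleft(): [89, 31]

Answer: 89 31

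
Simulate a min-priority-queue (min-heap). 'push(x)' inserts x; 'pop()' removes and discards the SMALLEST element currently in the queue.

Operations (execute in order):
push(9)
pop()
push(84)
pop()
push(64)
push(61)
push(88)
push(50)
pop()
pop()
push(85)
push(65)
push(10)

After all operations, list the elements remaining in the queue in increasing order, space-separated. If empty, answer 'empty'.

Answer: 10 64 65 85 88

Derivation:
push(9): heap contents = [9]
pop() → 9: heap contents = []
push(84): heap contents = [84]
pop() → 84: heap contents = []
push(64): heap contents = [64]
push(61): heap contents = [61, 64]
push(88): heap contents = [61, 64, 88]
push(50): heap contents = [50, 61, 64, 88]
pop() → 50: heap contents = [61, 64, 88]
pop() → 61: heap contents = [64, 88]
push(85): heap contents = [64, 85, 88]
push(65): heap contents = [64, 65, 85, 88]
push(10): heap contents = [10, 64, 65, 85, 88]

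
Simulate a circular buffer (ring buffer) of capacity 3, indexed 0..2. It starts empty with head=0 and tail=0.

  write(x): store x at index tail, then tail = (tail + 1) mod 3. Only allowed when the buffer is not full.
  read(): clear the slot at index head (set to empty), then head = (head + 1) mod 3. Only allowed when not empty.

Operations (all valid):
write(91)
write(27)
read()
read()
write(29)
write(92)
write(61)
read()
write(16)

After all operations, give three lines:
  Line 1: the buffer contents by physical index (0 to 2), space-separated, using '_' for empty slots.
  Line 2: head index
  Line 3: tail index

write(91): buf=[91 _ _], head=0, tail=1, size=1
write(27): buf=[91 27 _], head=0, tail=2, size=2
read(): buf=[_ 27 _], head=1, tail=2, size=1
read(): buf=[_ _ _], head=2, tail=2, size=0
write(29): buf=[_ _ 29], head=2, tail=0, size=1
write(92): buf=[92 _ 29], head=2, tail=1, size=2
write(61): buf=[92 61 29], head=2, tail=2, size=3
read(): buf=[92 61 _], head=0, tail=2, size=2
write(16): buf=[92 61 16], head=0, tail=0, size=3

Answer: 92 61 16
0
0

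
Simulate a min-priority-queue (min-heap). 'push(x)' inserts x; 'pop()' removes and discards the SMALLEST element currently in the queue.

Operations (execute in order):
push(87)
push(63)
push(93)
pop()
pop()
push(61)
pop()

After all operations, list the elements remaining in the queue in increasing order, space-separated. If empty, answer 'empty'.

push(87): heap contents = [87]
push(63): heap contents = [63, 87]
push(93): heap contents = [63, 87, 93]
pop() → 63: heap contents = [87, 93]
pop() → 87: heap contents = [93]
push(61): heap contents = [61, 93]
pop() → 61: heap contents = [93]

Answer: 93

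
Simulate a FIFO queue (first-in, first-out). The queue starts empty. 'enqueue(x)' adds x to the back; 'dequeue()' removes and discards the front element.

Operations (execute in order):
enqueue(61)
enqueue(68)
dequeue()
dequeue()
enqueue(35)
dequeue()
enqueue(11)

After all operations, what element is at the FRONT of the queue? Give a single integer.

Answer: 11

Derivation:
enqueue(61): queue = [61]
enqueue(68): queue = [61, 68]
dequeue(): queue = [68]
dequeue(): queue = []
enqueue(35): queue = [35]
dequeue(): queue = []
enqueue(11): queue = [11]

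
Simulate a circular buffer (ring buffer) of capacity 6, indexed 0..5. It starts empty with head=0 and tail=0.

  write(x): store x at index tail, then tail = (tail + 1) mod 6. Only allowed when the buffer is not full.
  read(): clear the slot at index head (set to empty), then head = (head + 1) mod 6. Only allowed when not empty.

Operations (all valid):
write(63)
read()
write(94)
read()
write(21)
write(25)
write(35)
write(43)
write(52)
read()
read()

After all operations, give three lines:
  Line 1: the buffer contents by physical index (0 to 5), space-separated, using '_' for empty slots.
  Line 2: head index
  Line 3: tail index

Answer: 52 _ _ _ 35 43
4
1

Derivation:
write(63): buf=[63 _ _ _ _ _], head=0, tail=1, size=1
read(): buf=[_ _ _ _ _ _], head=1, tail=1, size=0
write(94): buf=[_ 94 _ _ _ _], head=1, tail=2, size=1
read(): buf=[_ _ _ _ _ _], head=2, tail=2, size=0
write(21): buf=[_ _ 21 _ _ _], head=2, tail=3, size=1
write(25): buf=[_ _ 21 25 _ _], head=2, tail=4, size=2
write(35): buf=[_ _ 21 25 35 _], head=2, tail=5, size=3
write(43): buf=[_ _ 21 25 35 43], head=2, tail=0, size=4
write(52): buf=[52 _ 21 25 35 43], head=2, tail=1, size=5
read(): buf=[52 _ _ 25 35 43], head=3, tail=1, size=4
read(): buf=[52 _ _ _ 35 43], head=4, tail=1, size=3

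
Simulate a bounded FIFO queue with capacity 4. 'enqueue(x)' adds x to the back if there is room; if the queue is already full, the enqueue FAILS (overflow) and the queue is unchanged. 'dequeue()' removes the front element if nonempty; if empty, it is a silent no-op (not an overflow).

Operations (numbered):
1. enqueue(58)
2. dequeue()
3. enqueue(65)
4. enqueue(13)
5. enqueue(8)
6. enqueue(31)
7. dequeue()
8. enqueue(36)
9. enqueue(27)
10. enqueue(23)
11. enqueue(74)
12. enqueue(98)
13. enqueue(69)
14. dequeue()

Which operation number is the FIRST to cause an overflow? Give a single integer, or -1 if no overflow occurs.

1. enqueue(58): size=1
2. dequeue(): size=0
3. enqueue(65): size=1
4. enqueue(13): size=2
5. enqueue(8): size=3
6. enqueue(31): size=4
7. dequeue(): size=3
8. enqueue(36): size=4
9. enqueue(27): size=4=cap → OVERFLOW (fail)
10. enqueue(23): size=4=cap → OVERFLOW (fail)
11. enqueue(74): size=4=cap → OVERFLOW (fail)
12. enqueue(98): size=4=cap → OVERFLOW (fail)
13. enqueue(69): size=4=cap → OVERFLOW (fail)
14. dequeue(): size=3

Answer: 9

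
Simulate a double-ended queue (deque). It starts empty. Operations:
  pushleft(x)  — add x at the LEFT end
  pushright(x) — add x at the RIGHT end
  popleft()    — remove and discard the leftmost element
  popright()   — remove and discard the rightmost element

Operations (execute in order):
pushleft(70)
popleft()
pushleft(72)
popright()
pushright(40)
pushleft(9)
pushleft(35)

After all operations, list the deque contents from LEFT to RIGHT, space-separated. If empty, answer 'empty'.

Answer: 35 9 40

Derivation:
pushleft(70): [70]
popleft(): []
pushleft(72): [72]
popright(): []
pushright(40): [40]
pushleft(9): [9, 40]
pushleft(35): [35, 9, 40]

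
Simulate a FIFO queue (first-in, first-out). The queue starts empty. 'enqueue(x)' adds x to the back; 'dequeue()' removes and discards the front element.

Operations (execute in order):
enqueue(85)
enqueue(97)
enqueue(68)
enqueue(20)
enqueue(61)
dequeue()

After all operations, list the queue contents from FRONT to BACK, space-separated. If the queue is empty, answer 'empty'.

Answer: 97 68 20 61

Derivation:
enqueue(85): [85]
enqueue(97): [85, 97]
enqueue(68): [85, 97, 68]
enqueue(20): [85, 97, 68, 20]
enqueue(61): [85, 97, 68, 20, 61]
dequeue(): [97, 68, 20, 61]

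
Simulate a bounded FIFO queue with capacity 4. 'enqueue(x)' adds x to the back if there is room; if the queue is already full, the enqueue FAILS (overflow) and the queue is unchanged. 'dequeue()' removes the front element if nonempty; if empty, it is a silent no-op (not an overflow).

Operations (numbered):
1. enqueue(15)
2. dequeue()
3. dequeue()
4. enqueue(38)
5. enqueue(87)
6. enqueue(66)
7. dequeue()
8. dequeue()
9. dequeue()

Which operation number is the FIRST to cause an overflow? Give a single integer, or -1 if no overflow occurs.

Answer: -1

Derivation:
1. enqueue(15): size=1
2. dequeue(): size=0
3. dequeue(): empty, no-op, size=0
4. enqueue(38): size=1
5. enqueue(87): size=2
6. enqueue(66): size=3
7. dequeue(): size=2
8. dequeue(): size=1
9. dequeue(): size=0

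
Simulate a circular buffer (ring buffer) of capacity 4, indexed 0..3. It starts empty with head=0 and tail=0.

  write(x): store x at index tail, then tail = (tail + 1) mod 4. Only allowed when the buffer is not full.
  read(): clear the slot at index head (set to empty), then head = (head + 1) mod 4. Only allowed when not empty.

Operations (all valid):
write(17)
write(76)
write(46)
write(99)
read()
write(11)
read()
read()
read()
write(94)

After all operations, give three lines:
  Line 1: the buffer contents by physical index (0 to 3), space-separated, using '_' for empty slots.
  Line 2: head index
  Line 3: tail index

write(17): buf=[17 _ _ _], head=0, tail=1, size=1
write(76): buf=[17 76 _ _], head=0, tail=2, size=2
write(46): buf=[17 76 46 _], head=0, tail=3, size=3
write(99): buf=[17 76 46 99], head=0, tail=0, size=4
read(): buf=[_ 76 46 99], head=1, tail=0, size=3
write(11): buf=[11 76 46 99], head=1, tail=1, size=4
read(): buf=[11 _ 46 99], head=2, tail=1, size=3
read(): buf=[11 _ _ 99], head=3, tail=1, size=2
read(): buf=[11 _ _ _], head=0, tail=1, size=1
write(94): buf=[11 94 _ _], head=0, tail=2, size=2

Answer: 11 94 _ _
0
2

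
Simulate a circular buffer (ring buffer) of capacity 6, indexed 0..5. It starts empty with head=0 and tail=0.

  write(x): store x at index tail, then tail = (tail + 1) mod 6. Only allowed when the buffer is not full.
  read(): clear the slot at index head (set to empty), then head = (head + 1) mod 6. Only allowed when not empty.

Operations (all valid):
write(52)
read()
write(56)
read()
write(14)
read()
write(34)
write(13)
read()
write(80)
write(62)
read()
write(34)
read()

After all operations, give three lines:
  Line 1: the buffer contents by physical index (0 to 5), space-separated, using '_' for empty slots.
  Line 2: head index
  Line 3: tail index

write(52): buf=[52 _ _ _ _ _], head=0, tail=1, size=1
read(): buf=[_ _ _ _ _ _], head=1, tail=1, size=0
write(56): buf=[_ 56 _ _ _ _], head=1, tail=2, size=1
read(): buf=[_ _ _ _ _ _], head=2, tail=2, size=0
write(14): buf=[_ _ 14 _ _ _], head=2, tail=3, size=1
read(): buf=[_ _ _ _ _ _], head=3, tail=3, size=0
write(34): buf=[_ _ _ 34 _ _], head=3, tail=4, size=1
write(13): buf=[_ _ _ 34 13 _], head=3, tail=5, size=2
read(): buf=[_ _ _ _ 13 _], head=4, tail=5, size=1
write(80): buf=[_ _ _ _ 13 80], head=4, tail=0, size=2
write(62): buf=[62 _ _ _ 13 80], head=4, tail=1, size=3
read(): buf=[62 _ _ _ _ 80], head=5, tail=1, size=2
write(34): buf=[62 34 _ _ _ 80], head=5, tail=2, size=3
read(): buf=[62 34 _ _ _ _], head=0, tail=2, size=2

Answer: 62 34 _ _ _ _
0
2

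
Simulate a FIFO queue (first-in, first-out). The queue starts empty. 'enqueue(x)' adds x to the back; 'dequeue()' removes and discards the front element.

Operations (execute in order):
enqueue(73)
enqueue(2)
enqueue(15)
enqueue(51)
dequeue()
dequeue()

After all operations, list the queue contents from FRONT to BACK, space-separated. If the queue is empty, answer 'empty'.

enqueue(73): [73]
enqueue(2): [73, 2]
enqueue(15): [73, 2, 15]
enqueue(51): [73, 2, 15, 51]
dequeue(): [2, 15, 51]
dequeue(): [15, 51]

Answer: 15 51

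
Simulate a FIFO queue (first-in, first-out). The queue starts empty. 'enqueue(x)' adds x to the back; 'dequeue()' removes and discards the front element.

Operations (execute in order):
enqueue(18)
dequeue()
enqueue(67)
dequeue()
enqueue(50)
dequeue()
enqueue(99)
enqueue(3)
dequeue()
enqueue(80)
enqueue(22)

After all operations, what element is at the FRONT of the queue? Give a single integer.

enqueue(18): queue = [18]
dequeue(): queue = []
enqueue(67): queue = [67]
dequeue(): queue = []
enqueue(50): queue = [50]
dequeue(): queue = []
enqueue(99): queue = [99]
enqueue(3): queue = [99, 3]
dequeue(): queue = [3]
enqueue(80): queue = [3, 80]
enqueue(22): queue = [3, 80, 22]

Answer: 3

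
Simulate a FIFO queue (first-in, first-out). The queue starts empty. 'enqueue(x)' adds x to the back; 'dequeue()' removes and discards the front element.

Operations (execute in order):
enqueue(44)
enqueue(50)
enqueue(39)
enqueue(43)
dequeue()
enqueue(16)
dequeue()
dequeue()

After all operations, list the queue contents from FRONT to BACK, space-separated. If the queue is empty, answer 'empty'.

enqueue(44): [44]
enqueue(50): [44, 50]
enqueue(39): [44, 50, 39]
enqueue(43): [44, 50, 39, 43]
dequeue(): [50, 39, 43]
enqueue(16): [50, 39, 43, 16]
dequeue(): [39, 43, 16]
dequeue(): [43, 16]

Answer: 43 16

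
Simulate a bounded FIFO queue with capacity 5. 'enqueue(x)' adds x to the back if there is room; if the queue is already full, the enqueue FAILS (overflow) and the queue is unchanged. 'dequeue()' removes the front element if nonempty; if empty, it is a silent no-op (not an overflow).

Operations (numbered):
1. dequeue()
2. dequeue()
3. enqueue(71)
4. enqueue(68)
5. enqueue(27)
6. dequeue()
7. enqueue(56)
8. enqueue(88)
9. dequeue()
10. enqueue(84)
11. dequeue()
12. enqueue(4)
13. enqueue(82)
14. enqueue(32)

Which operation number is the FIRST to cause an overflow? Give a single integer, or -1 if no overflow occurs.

1. dequeue(): empty, no-op, size=0
2. dequeue(): empty, no-op, size=0
3. enqueue(71): size=1
4. enqueue(68): size=2
5. enqueue(27): size=3
6. dequeue(): size=2
7. enqueue(56): size=3
8. enqueue(88): size=4
9. dequeue(): size=3
10. enqueue(84): size=4
11. dequeue(): size=3
12. enqueue(4): size=4
13. enqueue(82): size=5
14. enqueue(32): size=5=cap → OVERFLOW (fail)

Answer: 14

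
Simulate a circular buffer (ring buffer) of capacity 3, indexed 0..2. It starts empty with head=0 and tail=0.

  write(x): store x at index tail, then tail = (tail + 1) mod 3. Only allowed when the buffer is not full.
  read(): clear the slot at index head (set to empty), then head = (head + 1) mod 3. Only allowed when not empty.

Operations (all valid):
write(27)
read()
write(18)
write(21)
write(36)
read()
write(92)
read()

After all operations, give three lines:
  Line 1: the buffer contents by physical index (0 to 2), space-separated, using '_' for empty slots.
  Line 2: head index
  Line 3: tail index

write(27): buf=[27 _ _], head=0, tail=1, size=1
read(): buf=[_ _ _], head=1, tail=1, size=0
write(18): buf=[_ 18 _], head=1, tail=2, size=1
write(21): buf=[_ 18 21], head=1, tail=0, size=2
write(36): buf=[36 18 21], head=1, tail=1, size=3
read(): buf=[36 _ 21], head=2, tail=1, size=2
write(92): buf=[36 92 21], head=2, tail=2, size=3
read(): buf=[36 92 _], head=0, tail=2, size=2

Answer: 36 92 _
0
2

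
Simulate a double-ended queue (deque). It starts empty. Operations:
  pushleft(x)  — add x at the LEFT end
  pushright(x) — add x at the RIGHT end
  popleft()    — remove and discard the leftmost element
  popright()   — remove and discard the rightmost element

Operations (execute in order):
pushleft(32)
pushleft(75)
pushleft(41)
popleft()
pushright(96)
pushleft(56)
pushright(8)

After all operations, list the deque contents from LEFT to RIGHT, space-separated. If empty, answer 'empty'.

Answer: 56 75 32 96 8

Derivation:
pushleft(32): [32]
pushleft(75): [75, 32]
pushleft(41): [41, 75, 32]
popleft(): [75, 32]
pushright(96): [75, 32, 96]
pushleft(56): [56, 75, 32, 96]
pushright(8): [56, 75, 32, 96, 8]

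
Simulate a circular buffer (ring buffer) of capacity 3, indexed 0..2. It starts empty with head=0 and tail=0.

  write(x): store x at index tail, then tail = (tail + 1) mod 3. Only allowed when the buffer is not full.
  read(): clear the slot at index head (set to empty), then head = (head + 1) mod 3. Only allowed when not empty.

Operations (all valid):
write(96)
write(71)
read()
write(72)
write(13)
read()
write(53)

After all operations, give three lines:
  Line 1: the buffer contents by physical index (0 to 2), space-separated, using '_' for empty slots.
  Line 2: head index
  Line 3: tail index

Answer: 13 53 72
2
2

Derivation:
write(96): buf=[96 _ _], head=0, tail=1, size=1
write(71): buf=[96 71 _], head=0, tail=2, size=2
read(): buf=[_ 71 _], head=1, tail=2, size=1
write(72): buf=[_ 71 72], head=1, tail=0, size=2
write(13): buf=[13 71 72], head=1, tail=1, size=3
read(): buf=[13 _ 72], head=2, tail=1, size=2
write(53): buf=[13 53 72], head=2, tail=2, size=3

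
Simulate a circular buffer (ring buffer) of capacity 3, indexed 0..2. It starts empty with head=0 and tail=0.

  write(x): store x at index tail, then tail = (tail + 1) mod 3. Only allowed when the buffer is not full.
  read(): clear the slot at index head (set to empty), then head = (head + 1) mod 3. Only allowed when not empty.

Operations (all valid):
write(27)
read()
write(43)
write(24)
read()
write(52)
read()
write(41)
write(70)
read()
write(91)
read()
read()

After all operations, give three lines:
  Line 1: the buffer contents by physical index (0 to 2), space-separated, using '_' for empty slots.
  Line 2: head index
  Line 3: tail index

Answer: 91 _ _
0
1

Derivation:
write(27): buf=[27 _ _], head=0, tail=1, size=1
read(): buf=[_ _ _], head=1, tail=1, size=0
write(43): buf=[_ 43 _], head=1, tail=2, size=1
write(24): buf=[_ 43 24], head=1, tail=0, size=2
read(): buf=[_ _ 24], head=2, tail=0, size=1
write(52): buf=[52 _ 24], head=2, tail=1, size=2
read(): buf=[52 _ _], head=0, tail=1, size=1
write(41): buf=[52 41 _], head=0, tail=2, size=2
write(70): buf=[52 41 70], head=0, tail=0, size=3
read(): buf=[_ 41 70], head=1, tail=0, size=2
write(91): buf=[91 41 70], head=1, tail=1, size=3
read(): buf=[91 _ 70], head=2, tail=1, size=2
read(): buf=[91 _ _], head=0, tail=1, size=1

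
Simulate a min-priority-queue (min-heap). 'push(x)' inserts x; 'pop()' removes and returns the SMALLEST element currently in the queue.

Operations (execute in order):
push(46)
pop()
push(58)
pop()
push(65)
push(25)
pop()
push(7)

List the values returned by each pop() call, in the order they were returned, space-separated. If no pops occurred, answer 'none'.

push(46): heap contents = [46]
pop() → 46: heap contents = []
push(58): heap contents = [58]
pop() → 58: heap contents = []
push(65): heap contents = [65]
push(25): heap contents = [25, 65]
pop() → 25: heap contents = [65]
push(7): heap contents = [7, 65]

Answer: 46 58 25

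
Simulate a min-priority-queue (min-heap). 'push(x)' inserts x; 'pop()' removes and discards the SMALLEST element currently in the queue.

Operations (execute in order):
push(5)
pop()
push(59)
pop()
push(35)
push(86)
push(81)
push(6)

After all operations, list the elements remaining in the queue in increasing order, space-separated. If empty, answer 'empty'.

Answer: 6 35 81 86

Derivation:
push(5): heap contents = [5]
pop() → 5: heap contents = []
push(59): heap contents = [59]
pop() → 59: heap contents = []
push(35): heap contents = [35]
push(86): heap contents = [35, 86]
push(81): heap contents = [35, 81, 86]
push(6): heap contents = [6, 35, 81, 86]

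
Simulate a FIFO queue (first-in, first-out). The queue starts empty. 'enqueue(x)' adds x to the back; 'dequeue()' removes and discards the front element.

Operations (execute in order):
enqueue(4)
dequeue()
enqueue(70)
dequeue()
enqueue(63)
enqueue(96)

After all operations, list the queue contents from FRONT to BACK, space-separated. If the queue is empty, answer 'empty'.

Answer: 63 96

Derivation:
enqueue(4): [4]
dequeue(): []
enqueue(70): [70]
dequeue(): []
enqueue(63): [63]
enqueue(96): [63, 96]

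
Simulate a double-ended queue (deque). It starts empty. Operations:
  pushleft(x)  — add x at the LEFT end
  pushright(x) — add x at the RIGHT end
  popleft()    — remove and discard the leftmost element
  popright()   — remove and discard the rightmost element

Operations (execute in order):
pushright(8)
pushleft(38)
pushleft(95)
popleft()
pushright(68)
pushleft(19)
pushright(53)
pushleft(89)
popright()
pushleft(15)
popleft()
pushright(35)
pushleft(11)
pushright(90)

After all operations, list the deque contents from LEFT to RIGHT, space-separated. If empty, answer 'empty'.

pushright(8): [8]
pushleft(38): [38, 8]
pushleft(95): [95, 38, 8]
popleft(): [38, 8]
pushright(68): [38, 8, 68]
pushleft(19): [19, 38, 8, 68]
pushright(53): [19, 38, 8, 68, 53]
pushleft(89): [89, 19, 38, 8, 68, 53]
popright(): [89, 19, 38, 8, 68]
pushleft(15): [15, 89, 19, 38, 8, 68]
popleft(): [89, 19, 38, 8, 68]
pushright(35): [89, 19, 38, 8, 68, 35]
pushleft(11): [11, 89, 19, 38, 8, 68, 35]
pushright(90): [11, 89, 19, 38, 8, 68, 35, 90]

Answer: 11 89 19 38 8 68 35 90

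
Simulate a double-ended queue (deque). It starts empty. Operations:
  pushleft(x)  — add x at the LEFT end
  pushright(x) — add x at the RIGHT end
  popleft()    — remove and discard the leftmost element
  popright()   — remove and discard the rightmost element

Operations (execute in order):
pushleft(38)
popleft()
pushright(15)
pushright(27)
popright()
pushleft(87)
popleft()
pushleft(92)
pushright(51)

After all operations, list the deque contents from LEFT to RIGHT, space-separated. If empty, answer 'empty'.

Answer: 92 15 51

Derivation:
pushleft(38): [38]
popleft(): []
pushright(15): [15]
pushright(27): [15, 27]
popright(): [15]
pushleft(87): [87, 15]
popleft(): [15]
pushleft(92): [92, 15]
pushright(51): [92, 15, 51]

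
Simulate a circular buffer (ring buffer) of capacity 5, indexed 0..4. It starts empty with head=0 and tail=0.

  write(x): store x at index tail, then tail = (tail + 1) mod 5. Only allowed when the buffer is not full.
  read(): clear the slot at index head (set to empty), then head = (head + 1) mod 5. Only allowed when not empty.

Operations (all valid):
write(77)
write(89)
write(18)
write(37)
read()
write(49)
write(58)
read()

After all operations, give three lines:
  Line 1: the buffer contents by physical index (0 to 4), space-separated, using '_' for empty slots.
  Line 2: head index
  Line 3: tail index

write(77): buf=[77 _ _ _ _], head=0, tail=1, size=1
write(89): buf=[77 89 _ _ _], head=0, tail=2, size=2
write(18): buf=[77 89 18 _ _], head=0, tail=3, size=3
write(37): buf=[77 89 18 37 _], head=0, tail=4, size=4
read(): buf=[_ 89 18 37 _], head=1, tail=4, size=3
write(49): buf=[_ 89 18 37 49], head=1, tail=0, size=4
write(58): buf=[58 89 18 37 49], head=1, tail=1, size=5
read(): buf=[58 _ 18 37 49], head=2, tail=1, size=4

Answer: 58 _ 18 37 49
2
1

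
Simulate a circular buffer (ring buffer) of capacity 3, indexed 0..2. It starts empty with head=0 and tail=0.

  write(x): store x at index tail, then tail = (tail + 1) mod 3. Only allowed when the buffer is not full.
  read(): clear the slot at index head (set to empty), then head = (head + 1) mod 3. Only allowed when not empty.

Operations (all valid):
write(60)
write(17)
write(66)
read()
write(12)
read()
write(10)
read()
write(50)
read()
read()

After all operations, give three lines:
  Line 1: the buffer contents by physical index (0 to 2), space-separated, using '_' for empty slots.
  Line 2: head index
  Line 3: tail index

write(60): buf=[60 _ _], head=0, tail=1, size=1
write(17): buf=[60 17 _], head=0, tail=2, size=2
write(66): buf=[60 17 66], head=0, tail=0, size=3
read(): buf=[_ 17 66], head=1, tail=0, size=2
write(12): buf=[12 17 66], head=1, tail=1, size=3
read(): buf=[12 _ 66], head=2, tail=1, size=2
write(10): buf=[12 10 66], head=2, tail=2, size=3
read(): buf=[12 10 _], head=0, tail=2, size=2
write(50): buf=[12 10 50], head=0, tail=0, size=3
read(): buf=[_ 10 50], head=1, tail=0, size=2
read(): buf=[_ _ 50], head=2, tail=0, size=1

Answer: _ _ 50
2
0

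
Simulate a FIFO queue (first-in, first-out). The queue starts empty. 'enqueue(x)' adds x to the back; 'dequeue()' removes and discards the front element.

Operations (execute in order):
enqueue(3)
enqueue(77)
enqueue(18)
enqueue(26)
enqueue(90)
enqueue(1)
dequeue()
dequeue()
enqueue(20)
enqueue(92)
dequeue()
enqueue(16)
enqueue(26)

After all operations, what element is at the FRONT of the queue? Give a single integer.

Answer: 26

Derivation:
enqueue(3): queue = [3]
enqueue(77): queue = [3, 77]
enqueue(18): queue = [3, 77, 18]
enqueue(26): queue = [3, 77, 18, 26]
enqueue(90): queue = [3, 77, 18, 26, 90]
enqueue(1): queue = [3, 77, 18, 26, 90, 1]
dequeue(): queue = [77, 18, 26, 90, 1]
dequeue(): queue = [18, 26, 90, 1]
enqueue(20): queue = [18, 26, 90, 1, 20]
enqueue(92): queue = [18, 26, 90, 1, 20, 92]
dequeue(): queue = [26, 90, 1, 20, 92]
enqueue(16): queue = [26, 90, 1, 20, 92, 16]
enqueue(26): queue = [26, 90, 1, 20, 92, 16, 26]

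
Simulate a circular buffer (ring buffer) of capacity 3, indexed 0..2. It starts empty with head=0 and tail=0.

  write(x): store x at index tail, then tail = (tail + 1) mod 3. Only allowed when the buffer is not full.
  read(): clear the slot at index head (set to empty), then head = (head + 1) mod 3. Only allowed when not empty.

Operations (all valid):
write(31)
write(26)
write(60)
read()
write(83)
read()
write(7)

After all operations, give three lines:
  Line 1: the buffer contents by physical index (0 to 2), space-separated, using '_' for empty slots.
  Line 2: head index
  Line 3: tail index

write(31): buf=[31 _ _], head=0, tail=1, size=1
write(26): buf=[31 26 _], head=0, tail=2, size=2
write(60): buf=[31 26 60], head=0, tail=0, size=3
read(): buf=[_ 26 60], head=1, tail=0, size=2
write(83): buf=[83 26 60], head=1, tail=1, size=3
read(): buf=[83 _ 60], head=2, tail=1, size=2
write(7): buf=[83 7 60], head=2, tail=2, size=3

Answer: 83 7 60
2
2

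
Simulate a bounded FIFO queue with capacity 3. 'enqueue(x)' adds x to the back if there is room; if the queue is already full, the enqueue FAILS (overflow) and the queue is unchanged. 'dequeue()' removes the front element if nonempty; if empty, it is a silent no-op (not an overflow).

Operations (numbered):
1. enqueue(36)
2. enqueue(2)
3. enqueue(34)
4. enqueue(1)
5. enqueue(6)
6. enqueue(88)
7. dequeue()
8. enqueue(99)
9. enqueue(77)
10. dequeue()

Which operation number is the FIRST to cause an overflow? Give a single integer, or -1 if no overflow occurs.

1. enqueue(36): size=1
2. enqueue(2): size=2
3. enqueue(34): size=3
4. enqueue(1): size=3=cap → OVERFLOW (fail)
5. enqueue(6): size=3=cap → OVERFLOW (fail)
6. enqueue(88): size=3=cap → OVERFLOW (fail)
7. dequeue(): size=2
8. enqueue(99): size=3
9. enqueue(77): size=3=cap → OVERFLOW (fail)
10. dequeue(): size=2

Answer: 4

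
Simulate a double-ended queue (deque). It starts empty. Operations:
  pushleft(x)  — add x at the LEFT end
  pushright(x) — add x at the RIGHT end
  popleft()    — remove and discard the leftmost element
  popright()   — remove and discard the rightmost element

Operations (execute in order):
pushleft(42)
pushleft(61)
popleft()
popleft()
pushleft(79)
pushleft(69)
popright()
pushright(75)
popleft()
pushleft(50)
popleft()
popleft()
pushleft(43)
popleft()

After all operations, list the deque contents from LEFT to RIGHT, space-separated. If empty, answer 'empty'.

Answer: empty

Derivation:
pushleft(42): [42]
pushleft(61): [61, 42]
popleft(): [42]
popleft(): []
pushleft(79): [79]
pushleft(69): [69, 79]
popright(): [69]
pushright(75): [69, 75]
popleft(): [75]
pushleft(50): [50, 75]
popleft(): [75]
popleft(): []
pushleft(43): [43]
popleft(): []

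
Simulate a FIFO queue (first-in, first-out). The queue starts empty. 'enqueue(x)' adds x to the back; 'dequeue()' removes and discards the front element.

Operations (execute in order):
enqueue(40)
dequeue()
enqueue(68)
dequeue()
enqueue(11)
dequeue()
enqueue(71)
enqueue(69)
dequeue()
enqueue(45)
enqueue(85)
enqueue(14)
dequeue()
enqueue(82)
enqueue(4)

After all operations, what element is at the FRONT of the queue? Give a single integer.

enqueue(40): queue = [40]
dequeue(): queue = []
enqueue(68): queue = [68]
dequeue(): queue = []
enqueue(11): queue = [11]
dequeue(): queue = []
enqueue(71): queue = [71]
enqueue(69): queue = [71, 69]
dequeue(): queue = [69]
enqueue(45): queue = [69, 45]
enqueue(85): queue = [69, 45, 85]
enqueue(14): queue = [69, 45, 85, 14]
dequeue(): queue = [45, 85, 14]
enqueue(82): queue = [45, 85, 14, 82]
enqueue(4): queue = [45, 85, 14, 82, 4]

Answer: 45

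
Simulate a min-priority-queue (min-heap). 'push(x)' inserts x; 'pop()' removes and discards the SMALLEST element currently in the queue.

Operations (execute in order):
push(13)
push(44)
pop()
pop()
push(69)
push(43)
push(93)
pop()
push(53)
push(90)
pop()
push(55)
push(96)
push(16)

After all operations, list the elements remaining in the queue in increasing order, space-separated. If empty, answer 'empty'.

push(13): heap contents = [13]
push(44): heap contents = [13, 44]
pop() → 13: heap contents = [44]
pop() → 44: heap contents = []
push(69): heap contents = [69]
push(43): heap contents = [43, 69]
push(93): heap contents = [43, 69, 93]
pop() → 43: heap contents = [69, 93]
push(53): heap contents = [53, 69, 93]
push(90): heap contents = [53, 69, 90, 93]
pop() → 53: heap contents = [69, 90, 93]
push(55): heap contents = [55, 69, 90, 93]
push(96): heap contents = [55, 69, 90, 93, 96]
push(16): heap contents = [16, 55, 69, 90, 93, 96]

Answer: 16 55 69 90 93 96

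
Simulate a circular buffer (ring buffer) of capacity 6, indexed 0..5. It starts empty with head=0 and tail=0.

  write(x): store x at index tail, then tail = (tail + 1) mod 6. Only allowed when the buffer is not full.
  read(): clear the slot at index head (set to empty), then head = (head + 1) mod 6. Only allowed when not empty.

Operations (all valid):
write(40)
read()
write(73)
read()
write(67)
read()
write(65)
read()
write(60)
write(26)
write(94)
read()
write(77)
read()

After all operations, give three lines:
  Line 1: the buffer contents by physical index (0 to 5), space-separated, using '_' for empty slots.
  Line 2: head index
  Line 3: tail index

write(40): buf=[40 _ _ _ _ _], head=0, tail=1, size=1
read(): buf=[_ _ _ _ _ _], head=1, tail=1, size=0
write(73): buf=[_ 73 _ _ _ _], head=1, tail=2, size=1
read(): buf=[_ _ _ _ _ _], head=2, tail=2, size=0
write(67): buf=[_ _ 67 _ _ _], head=2, tail=3, size=1
read(): buf=[_ _ _ _ _ _], head=3, tail=3, size=0
write(65): buf=[_ _ _ 65 _ _], head=3, tail=4, size=1
read(): buf=[_ _ _ _ _ _], head=4, tail=4, size=0
write(60): buf=[_ _ _ _ 60 _], head=4, tail=5, size=1
write(26): buf=[_ _ _ _ 60 26], head=4, tail=0, size=2
write(94): buf=[94 _ _ _ 60 26], head=4, tail=1, size=3
read(): buf=[94 _ _ _ _ 26], head=5, tail=1, size=2
write(77): buf=[94 77 _ _ _ 26], head=5, tail=2, size=3
read(): buf=[94 77 _ _ _ _], head=0, tail=2, size=2

Answer: 94 77 _ _ _ _
0
2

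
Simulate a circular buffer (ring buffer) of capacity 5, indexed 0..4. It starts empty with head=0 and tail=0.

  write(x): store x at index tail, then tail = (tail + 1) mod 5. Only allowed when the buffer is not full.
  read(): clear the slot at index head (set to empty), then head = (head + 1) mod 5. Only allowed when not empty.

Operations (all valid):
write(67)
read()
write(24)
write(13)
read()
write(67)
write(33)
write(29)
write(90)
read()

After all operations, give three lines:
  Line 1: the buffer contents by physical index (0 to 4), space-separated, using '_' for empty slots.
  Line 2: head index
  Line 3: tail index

write(67): buf=[67 _ _ _ _], head=0, tail=1, size=1
read(): buf=[_ _ _ _ _], head=1, tail=1, size=0
write(24): buf=[_ 24 _ _ _], head=1, tail=2, size=1
write(13): buf=[_ 24 13 _ _], head=1, tail=3, size=2
read(): buf=[_ _ 13 _ _], head=2, tail=3, size=1
write(67): buf=[_ _ 13 67 _], head=2, tail=4, size=2
write(33): buf=[_ _ 13 67 33], head=2, tail=0, size=3
write(29): buf=[29 _ 13 67 33], head=2, tail=1, size=4
write(90): buf=[29 90 13 67 33], head=2, tail=2, size=5
read(): buf=[29 90 _ 67 33], head=3, tail=2, size=4

Answer: 29 90 _ 67 33
3
2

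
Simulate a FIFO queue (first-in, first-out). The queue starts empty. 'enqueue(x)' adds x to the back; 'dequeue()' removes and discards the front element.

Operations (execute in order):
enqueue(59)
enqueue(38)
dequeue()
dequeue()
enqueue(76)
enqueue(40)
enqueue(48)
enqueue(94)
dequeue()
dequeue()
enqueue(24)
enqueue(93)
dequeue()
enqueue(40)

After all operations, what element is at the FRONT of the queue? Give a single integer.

Answer: 94

Derivation:
enqueue(59): queue = [59]
enqueue(38): queue = [59, 38]
dequeue(): queue = [38]
dequeue(): queue = []
enqueue(76): queue = [76]
enqueue(40): queue = [76, 40]
enqueue(48): queue = [76, 40, 48]
enqueue(94): queue = [76, 40, 48, 94]
dequeue(): queue = [40, 48, 94]
dequeue(): queue = [48, 94]
enqueue(24): queue = [48, 94, 24]
enqueue(93): queue = [48, 94, 24, 93]
dequeue(): queue = [94, 24, 93]
enqueue(40): queue = [94, 24, 93, 40]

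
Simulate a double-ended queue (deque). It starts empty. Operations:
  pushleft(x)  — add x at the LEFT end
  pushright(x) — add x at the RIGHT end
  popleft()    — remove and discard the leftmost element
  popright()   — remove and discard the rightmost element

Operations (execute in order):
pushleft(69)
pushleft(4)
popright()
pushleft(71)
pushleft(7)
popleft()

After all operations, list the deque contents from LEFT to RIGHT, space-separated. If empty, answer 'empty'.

Answer: 71 4

Derivation:
pushleft(69): [69]
pushleft(4): [4, 69]
popright(): [4]
pushleft(71): [71, 4]
pushleft(7): [7, 71, 4]
popleft(): [71, 4]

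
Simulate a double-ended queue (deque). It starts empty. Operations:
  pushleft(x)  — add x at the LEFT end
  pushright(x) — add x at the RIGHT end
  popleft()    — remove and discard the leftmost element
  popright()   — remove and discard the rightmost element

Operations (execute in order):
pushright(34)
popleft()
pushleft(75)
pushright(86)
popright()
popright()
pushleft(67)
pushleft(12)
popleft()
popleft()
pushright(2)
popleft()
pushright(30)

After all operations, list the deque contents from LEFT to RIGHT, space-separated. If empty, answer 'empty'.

pushright(34): [34]
popleft(): []
pushleft(75): [75]
pushright(86): [75, 86]
popright(): [75]
popright(): []
pushleft(67): [67]
pushleft(12): [12, 67]
popleft(): [67]
popleft(): []
pushright(2): [2]
popleft(): []
pushright(30): [30]

Answer: 30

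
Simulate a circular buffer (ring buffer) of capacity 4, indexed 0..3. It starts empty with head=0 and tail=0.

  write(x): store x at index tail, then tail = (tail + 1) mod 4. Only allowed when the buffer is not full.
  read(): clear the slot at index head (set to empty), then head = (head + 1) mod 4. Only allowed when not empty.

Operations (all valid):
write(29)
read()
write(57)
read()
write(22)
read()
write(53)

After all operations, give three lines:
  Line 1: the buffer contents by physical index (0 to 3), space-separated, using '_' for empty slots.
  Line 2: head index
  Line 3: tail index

write(29): buf=[29 _ _ _], head=0, tail=1, size=1
read(): buf=[_ _ _ _], head=1, tail=1, size=0
write(57): buf=[_ 57 _ _], head=1, tail=2, size=1
read(): buf=[_ _ _ _], head=2, tail=2, size=0
write(22): buf=[_ _ 22 _], head=2, tail=3, size=1
read(): buf=[_ _ _ _], head=3, tail=3, size=0
write(53): buf=[_ _ _ 53], head=3, tail=0, size=1

Answer: _ _ _ 53
3
0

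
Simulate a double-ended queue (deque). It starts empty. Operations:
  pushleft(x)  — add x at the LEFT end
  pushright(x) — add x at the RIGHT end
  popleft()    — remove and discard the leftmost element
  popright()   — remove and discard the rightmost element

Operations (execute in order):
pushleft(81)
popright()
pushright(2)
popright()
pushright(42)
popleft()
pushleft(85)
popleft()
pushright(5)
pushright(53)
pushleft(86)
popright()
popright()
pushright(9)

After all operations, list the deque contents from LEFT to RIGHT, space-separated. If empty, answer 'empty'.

pushleft(81): [81]
popright(): []
pushright(2): [2]
popright(): []
pushright(42): [42]
popleft(): []
pushleft(85): [85]
popleft(): []
pushright(5): [5]
pushright(53): [5, 53]
pushleft(86): [86, 5, 53]
popright(): [86, 5]
popright(): [86]
pushright(9): [86, 9]

Answer: 86 9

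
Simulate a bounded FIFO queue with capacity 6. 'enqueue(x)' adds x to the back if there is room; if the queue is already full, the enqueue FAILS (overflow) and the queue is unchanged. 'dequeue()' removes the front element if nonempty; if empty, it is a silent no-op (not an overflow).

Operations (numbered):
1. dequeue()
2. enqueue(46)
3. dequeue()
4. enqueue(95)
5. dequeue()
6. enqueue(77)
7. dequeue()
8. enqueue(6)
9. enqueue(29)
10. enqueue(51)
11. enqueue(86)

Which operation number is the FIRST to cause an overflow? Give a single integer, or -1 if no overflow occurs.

1. dequeue(): empty, no-op, size=0
2. enqueue(46): size=1
3. dequeue(): size=0
4. enqueue(95): size=1
5. dequeue(): size=0
6. enqueue(77): size=1
7. dequeue(): size=0
8. enqueue(6): size=1
9. enqueue(29): size=2
10. enqueue(51): size=3
11. enqueue(86): size=4

Answer: -1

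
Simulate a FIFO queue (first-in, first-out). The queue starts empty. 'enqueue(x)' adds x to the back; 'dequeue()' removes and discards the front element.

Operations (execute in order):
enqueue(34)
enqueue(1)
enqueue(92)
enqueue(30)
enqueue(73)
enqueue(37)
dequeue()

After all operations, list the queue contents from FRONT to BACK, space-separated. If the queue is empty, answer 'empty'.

enqueue(34): [34]
enqueue(1): [34, 1]
enqueue(92): [34, 1, 92]
enqueue(30): [34, 1, 92, 30]
enqueue(73): [34, 1, 92, 30, 73]
enqueue(37): [34, 1, 92, 30, 73, 37]
dequeue(): [1, 92, 30, 73, 37]

Answer: 1 92 30 73 37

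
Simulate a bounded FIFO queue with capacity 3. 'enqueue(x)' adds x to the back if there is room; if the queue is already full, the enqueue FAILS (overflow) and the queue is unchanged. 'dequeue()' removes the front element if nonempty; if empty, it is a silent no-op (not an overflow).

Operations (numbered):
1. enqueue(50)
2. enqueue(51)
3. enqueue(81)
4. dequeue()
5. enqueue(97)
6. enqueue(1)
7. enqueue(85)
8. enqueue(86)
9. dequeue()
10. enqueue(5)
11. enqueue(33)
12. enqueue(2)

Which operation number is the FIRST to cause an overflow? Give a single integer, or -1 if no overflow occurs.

1. enqueue(50): size=1
2. enqueue(51): size=2
3. enqueue(81): size=3
4. dequeue(): size=2
5. enqueue(97): size=3
6. enqueue(1): size=3=cap → OVERFLOW (fail)
7. enqueue(85): size=3=cap → OVERFLOW (fail)
8. enqueue(86): size=3=cap → OVERFLOW (fail)
9. dequeue(): size=2
10. enqueue(5): size=3
11. enqueue(33): size=3=cap → OVERFLOW (fail)
12. enqueue(2): size=3=cap → OVERFLOW (fail)

Answer: 6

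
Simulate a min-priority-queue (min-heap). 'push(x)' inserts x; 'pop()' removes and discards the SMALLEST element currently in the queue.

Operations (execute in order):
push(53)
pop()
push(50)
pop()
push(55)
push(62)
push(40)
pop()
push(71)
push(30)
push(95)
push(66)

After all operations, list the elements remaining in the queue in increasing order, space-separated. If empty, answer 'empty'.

push(53): heap contents = [53]
pop() → 53: heap contents = []
push(50): heap contents = [50]
pop() → 50: heap contents = []
push(55): heap contents = [55]
push(62): heap contents = [55, 62]
push(40): heap contents = [40, 55, 62]
pop() → 40: heap contents = [55, 62]
push(71): heap contents = [55, 62, 71]
push(30): heap contents = [30, 55, 62, 71]
push(95): heap contents = [30, 55, 62, 71, 95]
push(66): heap contents = [30, 55, 62, 66, 71, 95]

Answer: 30 55 62 66 71 95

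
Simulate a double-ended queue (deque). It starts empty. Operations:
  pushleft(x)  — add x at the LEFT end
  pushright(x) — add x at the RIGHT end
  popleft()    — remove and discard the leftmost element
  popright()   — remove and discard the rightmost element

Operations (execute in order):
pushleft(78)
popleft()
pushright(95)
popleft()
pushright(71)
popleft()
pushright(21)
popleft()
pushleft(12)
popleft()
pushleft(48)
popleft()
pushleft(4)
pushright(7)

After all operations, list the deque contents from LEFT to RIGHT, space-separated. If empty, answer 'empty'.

pushleft(78): [78]
popleft(): []
pushright(95): [95]
popleft(): []
pushright(71): [71]
popleft(): []
pushright(21): [21]
popleft(): []
pushleft(12): [12]
popleft(): []
pushleft(48): [48]
popleft(): []
pushleft(4): [4]
pushright(7): [4, 7]

Answer: 4 7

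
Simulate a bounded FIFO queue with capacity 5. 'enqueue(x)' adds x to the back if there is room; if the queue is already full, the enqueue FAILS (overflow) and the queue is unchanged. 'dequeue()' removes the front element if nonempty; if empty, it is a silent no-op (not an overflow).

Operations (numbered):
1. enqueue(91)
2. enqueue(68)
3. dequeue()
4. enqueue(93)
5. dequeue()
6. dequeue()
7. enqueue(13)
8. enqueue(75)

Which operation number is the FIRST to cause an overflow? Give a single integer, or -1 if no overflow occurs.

1. enqueue(91): size=1
2. enqueue(68): size=2
3. dequeue(): size=1
4. enqueue(93): size=2
5. dequeue(): size=1
6. dequeue(): size=0
7. enqueue(13): size=1
8. enqueue(75): size=2

Answer: -1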